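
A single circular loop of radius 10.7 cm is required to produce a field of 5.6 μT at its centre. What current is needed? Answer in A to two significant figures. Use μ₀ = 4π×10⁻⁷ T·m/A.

At the centre of a circular loop B = μ₀I/(2R), so I = 2RB/μ₀.
With R = 0.107 m, I = 2 × 0.107 × 5.60×10⁻⁶ / (4π×10⁻⁷) = 0.954 A.

I ≈ 0.95 A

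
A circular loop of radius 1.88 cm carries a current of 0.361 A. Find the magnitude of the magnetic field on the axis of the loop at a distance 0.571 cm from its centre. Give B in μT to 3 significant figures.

On the axis of a circular loop, B = μ₀IR² / [2(R²+z²)^(3/2)].
R² + z² = (0.0188)² + (0.00571)² = 0.000386 m², and (R²+z²)^(3/2) = 7.58×10⁻⁶ m³.
B = (4π×10⁻⁷ × 0.361 × 0.0003534) / (2 × 7.58×10⁻⁶) = 1.06×10⁻⁵ T.

B ≈ 10.6 μT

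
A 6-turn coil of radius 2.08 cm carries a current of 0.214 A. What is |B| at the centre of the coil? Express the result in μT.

For an N-turn flat coil, B = Nμ₀I/(2R) with R = 0.0208 m.
B = 6 × 6.46×10⁻⁶ T = 3.88×10⁻⁵ T.

B ≈ 38.8 μT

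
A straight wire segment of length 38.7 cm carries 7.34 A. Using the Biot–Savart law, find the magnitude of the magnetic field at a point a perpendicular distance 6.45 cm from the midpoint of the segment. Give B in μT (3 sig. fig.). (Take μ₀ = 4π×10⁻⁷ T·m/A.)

For a finite straight segment, B = (μ₀I/4πd)(sinθ₁ + sinθ₂), where θ₁, θ₂ are the angles from the perpendicular to each end.
The perpendicular from the point meets the wire at its midpoint, so each end is L/2 = 0.1935 m away along the wire.
sinθ₁ = 0.1935/√(0.1935²+0.0645²) = 0.9487; sinθ₂ = 0.1935/√(0.1935²+0.0645²) = 0.9487.
B = (4π×10⁻⁷ × 7.34) / (4π × 0.0645) × (0.9487 + 0.9487) = 2.16×10⁻⁵ T.

B ≈ 21.6 μT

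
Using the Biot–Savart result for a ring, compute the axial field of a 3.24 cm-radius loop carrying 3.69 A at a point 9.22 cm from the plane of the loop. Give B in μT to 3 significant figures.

On the axis of a circular loop, B = μ₀IR² / [2(R²+z²)^(3/2)].
R² + z² = (0.0324)² + (0.0922)² = 0.009551 m², and (R²+z²)^(3/2) = 9.33×10⁻⁴ m³.
B = (4π×10⁻⁷ × 3.69 × 0.00105) / (2 × 9.33×10⁻⁴) = 2.61×10⁻⁶ T.

B ≈ 2.61 μT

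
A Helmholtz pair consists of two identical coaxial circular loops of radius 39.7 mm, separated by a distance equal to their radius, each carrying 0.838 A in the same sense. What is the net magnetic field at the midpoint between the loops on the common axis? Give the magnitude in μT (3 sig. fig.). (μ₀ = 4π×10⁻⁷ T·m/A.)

B ≈ 19.0 μT

Each loop contributes B = μ₀IR²/[2(R²+z²)^(3/2)] on the axis, with z measured from that loop.
Loop 1 (z = 0.01985 m): B₁ = 9.49×10⁻⁶ T. Loop 2 (z = 0.01985 m): B₂ = 9.49×10⁻⁶ T.
The fields add: B = B₁ + B₂ = 1.90×10⁻⁵ T.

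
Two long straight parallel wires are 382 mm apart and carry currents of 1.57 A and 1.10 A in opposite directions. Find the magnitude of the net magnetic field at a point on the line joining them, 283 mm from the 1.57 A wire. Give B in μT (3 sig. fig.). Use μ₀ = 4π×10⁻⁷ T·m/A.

Each long wire gives B = μ₀I/(2πd). Distances are d₁ = 0.283 m and d₂ = 0.099 m.
B₁ = 1.11×10⁻⁶ T, B₂ = 2.22×10⁻⁶ T.
Between antiparallel currents both contributions point the same way, so they add. B = B₁ + B₂ = 1.11×10⁻⁶ + 2.22×10⁻⁶ = 3.33×10⁻⁶ T.

B ≈ 3.33 μT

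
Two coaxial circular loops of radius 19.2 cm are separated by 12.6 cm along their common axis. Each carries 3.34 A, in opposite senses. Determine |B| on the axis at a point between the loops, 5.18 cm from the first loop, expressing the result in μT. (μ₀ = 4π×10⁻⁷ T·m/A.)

Each loop contributes B = μ₀IR²/[2(R²+z²)^(3/2)] on the axis, with z measured from that loop.
Loop 1 (z = 0.0518 m): B₁ = 9.84×10⁻⁶ T. Loop 2 (z = 0.0742 m): B₂ = 8.87×10⁻⁶ T.
The fields oppose: B = |B₁ − B₂| = 9.66×10⁻⁷ T.

B ≈ 0.966 μT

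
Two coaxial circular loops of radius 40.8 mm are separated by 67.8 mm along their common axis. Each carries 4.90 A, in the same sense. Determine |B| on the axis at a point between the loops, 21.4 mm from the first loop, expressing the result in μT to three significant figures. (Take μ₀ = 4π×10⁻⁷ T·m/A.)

Each loop contributes B = μ₀IR²/[2(R²+z²)^(3/2)] on the axis, with z measured from that loop.
Loop 1 (z = 0.0214 m): B₁ = 5.24×10⁻⁵ T. Loop 2 (z = 0.0464 m): B₂ = 2.17×10⁻⁵ T.
The fields add: B = B₁ + B₂ = 7.41×10⁻⁵ T.

B ≈ 74.1 μT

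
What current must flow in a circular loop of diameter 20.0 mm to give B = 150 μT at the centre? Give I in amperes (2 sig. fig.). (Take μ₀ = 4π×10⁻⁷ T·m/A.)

At the centre of a circular loop B = μ₀I/(2R), so I = 2RB/μ₀.
With R = 0.01 m, I = 2 × 0.01 × 1.50×10⁻⁴ / (4π×10⁻⁷) = 2.39 A.

I ≈ 2.4 A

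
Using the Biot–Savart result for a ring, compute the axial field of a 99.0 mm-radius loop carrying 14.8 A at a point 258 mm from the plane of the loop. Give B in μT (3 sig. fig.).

B ≈ 4.32 μT

On the axis of a circular loop, B = μ₀IR² / [2(R²+z²)^(3/2)].
R² + z² = (0.099)² + (0.258)² = 0.07637 m², and (R²+z²)^(3/2) = 2.11×10⁻² m³.
B = (4π×10⁻⁷ × 14.8 × 0.009801) / (2 × 2.11×10⁻²) = 4.32×10⁻⁶ T.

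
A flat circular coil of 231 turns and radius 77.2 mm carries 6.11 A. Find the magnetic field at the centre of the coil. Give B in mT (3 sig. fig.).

For an N-turn flat coil, B = Nμ₀I/(2R) with R = 0.0772 m.
B = 231 × 4.97×10⁻⁵ T = 1.15×10⁻² T.

B ≈ 11.5 mT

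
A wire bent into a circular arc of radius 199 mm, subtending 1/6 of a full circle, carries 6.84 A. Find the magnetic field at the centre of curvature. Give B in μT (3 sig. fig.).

The Biot–Savart field of a circular arc at its centre is B = μ₀Iφ/(4πR), with φ = 1.047 rad.
B = (4π×10⁻⁷ × 6.84 × 1.047) / (4π × 0.199) = 3.60×10⁻⁶ T.

B ≈ 3.60 μT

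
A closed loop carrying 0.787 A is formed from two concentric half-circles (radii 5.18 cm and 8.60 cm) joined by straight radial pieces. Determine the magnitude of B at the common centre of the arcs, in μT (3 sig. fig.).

B ≈ 1.90 μT

The radial connectors point toward the centre, so dl × r̂ = 0 and they contribute nothing.
Each semicircle gives μ₀I/(4R): inner arc 4.77×10⁻⁶ T, outer arc 2.87×10⁻⁶ T.
The two arcs carry current in opposite angular senses, so their fields oppose: B = |4.77×10⁻⁶ − 2.87×10⁻⁶| = 1.90×10⁻⁶ T.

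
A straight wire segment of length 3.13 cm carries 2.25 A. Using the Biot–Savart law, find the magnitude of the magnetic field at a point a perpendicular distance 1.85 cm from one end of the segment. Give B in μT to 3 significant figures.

For a finite straight segment, B = (μ₀I/4πd)(sinθ₁ + sinθ₂), where θ₁, θ₂ are the angles from the perpendicular to each end.
The perpendicular foot is at one end, so the two end-offsets along the wire are 0 and L = 0.0313 m.
sinθ₁ = 0/√(0²+0.0185²) = 0.0000; sinθ₂ = 0.0313/√(0.0313²+0.0185²) = 0.8609.
B = (4π×10⁻⁷ × 2.25) / (4π × 0.0185) × (0.0000 + 0.8609) = 1.05×10⁻⁵ T.

B ≈ 10.5 μT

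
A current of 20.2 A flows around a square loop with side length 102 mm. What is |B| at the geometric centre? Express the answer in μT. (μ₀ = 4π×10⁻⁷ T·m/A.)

B ≈ 224 μT

Each side is a finite straight segment at perpendicular distance d = a/(2 tan(π/4)) = 0.051 m from the centre, with end-angles ±π/4.
One side contributes B₁ = (μ₀I/4πd)·2 sin(π/4) = 5.60×10⁻⁵ T.
All 4 sides add in the same direction: B = 4 × 5.60×10⁻⁵ = 2.24×10⁻⁴ T.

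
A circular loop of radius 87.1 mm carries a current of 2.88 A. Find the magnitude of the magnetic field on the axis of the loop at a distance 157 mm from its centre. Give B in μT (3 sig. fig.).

B ≈ 2.37 μT

On the axis of a circular loop, B = μ₀IR² / [2(R²+z²)^(3/2)].
R² + z² = (0.0871)² + (0.157)² = 0.03224 m², and (R²+z²)^(3/2) = 5.79×10⁻³ m³.
B = (4π×10⁻⁷ × 2.88 × 0.007586) / (2 × 5.79×10⁻³) = 2.37×10⁻⁶ T.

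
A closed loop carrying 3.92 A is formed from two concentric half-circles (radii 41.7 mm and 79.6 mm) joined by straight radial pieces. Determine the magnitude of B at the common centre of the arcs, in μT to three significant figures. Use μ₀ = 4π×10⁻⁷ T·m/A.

B ≈ 14.1 μT

The radial connectors point toward the centre, so dl × r̂ = 0 and they contribute nothing.
Each semicircle gives μ₀I/(4R): inner arc 2.95×10⁻⁵ T, outer arc 1.55×10⁻⁵ T.
The two arcs carry current in opposite angular senses, so their fields oppose: B = |2.95×10⁻⁵ − 1.55×10⁻⁵| = 1.41×10⁻⁵ T.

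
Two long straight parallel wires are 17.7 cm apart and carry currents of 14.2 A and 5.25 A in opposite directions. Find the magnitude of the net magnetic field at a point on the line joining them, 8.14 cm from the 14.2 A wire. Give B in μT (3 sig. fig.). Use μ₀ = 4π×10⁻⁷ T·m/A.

Each long wire gives B = μ₀I/(2πd). Distances are d₁ = 0.0814 m and d₂ = 0.0956 m.
B₁ = 3.49×10⁻⁵ T, B₂ = 1.10×10⁻⁵ T.
Between antiparallel currents both contributions point the same way, so they add. B = B₁ + B₂ = 3.49×10⁻⁵ + 1.10×10⁻⁵ = 4.59×10⁻⁵ T.

B ≈ 45.9 μT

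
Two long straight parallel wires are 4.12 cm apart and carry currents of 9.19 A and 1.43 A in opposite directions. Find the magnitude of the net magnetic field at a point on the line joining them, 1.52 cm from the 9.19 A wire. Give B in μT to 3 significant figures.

B ≈ 132 μT

Each long wire gives B = μ₀I/(2πd). Distances are d₁ = 0.0152 m and d₂ = 0.026 m.
B₁ = 1.21×10⁻⁴ T, B₂ = 1.10×10⁻⁵ T.
Between antiparallel currents both contributions point the same way, so they add. B = B₁ + B₂ = 1.21×10⁻⁴ + 1.10×10⁻⁵ = 1.32×10⁻⁴ T.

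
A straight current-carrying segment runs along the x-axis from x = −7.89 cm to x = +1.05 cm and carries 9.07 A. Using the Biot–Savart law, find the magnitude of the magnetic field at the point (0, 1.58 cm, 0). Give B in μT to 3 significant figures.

B ≈ 88.1 μT

For a finite straight segment, B = (μ₀I/4πd)(sinθ₁ + sinθ₂), where θ₁, θ₂ are the angles from the perpendicular to each end.
The perpendicular distance is d = 0.0158 m; the end-offsets along the wire are a = 0.0789 m and b = 0.0105 m.
sinθ₁ = 0.0789/√(0.0789²+0.0158²) = 0.9805; sinθ₂ = 0.0105/√(0.0105²+0.0158²) = 0.5535.
B = (4π×10⁻⁷ × 9.07) / (4π × 0.0158) × (0.9805 + 0.5535) = 8.81×10⁻⁵ T.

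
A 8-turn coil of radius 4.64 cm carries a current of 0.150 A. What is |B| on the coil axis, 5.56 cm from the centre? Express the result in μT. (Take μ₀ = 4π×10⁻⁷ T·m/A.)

For an N-turn flat coil, B = Nμ₀IR²/[2(R²+z²)^(3/2)] with R = 0.0464 m, z = 0.0556 m.
B = 8 × 5.34×10⁻⁷ T = 4.27×10⁻⁶ T.

B ≈ 4.27 μT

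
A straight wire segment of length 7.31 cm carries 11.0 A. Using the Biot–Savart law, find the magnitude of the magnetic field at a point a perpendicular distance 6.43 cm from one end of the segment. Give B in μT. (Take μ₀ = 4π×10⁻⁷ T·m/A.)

B ≈ 12.8 μT

For a finite straight segment, B = (μ₀I/4πd)(sinθ₁ + sinθ₂), where θ₁, θ₂ are the angles from the perpendicular to each end.
The perpendicular foot is at one end, so the two end-offsets along the wire are 0 and L = 0.0731 m.
sinθ₁ = 0/√(0²+0.0643²) = 0.0000; sinθ₂ = 0.0731/√(0.0731²+0.0643²) = 0.7509.
B = (4π×10⁻⁷ × 11.0) / (4π × 0.0643) × (0.0000 + 0.7509) = 1.28×10⁻⁵ T.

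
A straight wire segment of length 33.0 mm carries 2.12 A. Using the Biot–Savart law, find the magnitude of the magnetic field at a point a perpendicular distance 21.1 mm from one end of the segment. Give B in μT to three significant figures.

For a finite straight segment, B = (μ₀I/4πd)(sinθ₁ + sinθ₂), where θ₁, θ₂ are the angles from the perpendicular to each end.
The perpendicular foot is at one end, so the two end-offsets along the wire are 0 and L = 0.033 m.
sinθ₁ = 0/√(0²+0.0211²) = 0.0000; sinθ₂ = 0.033/√(0.033²+0.0211²) = 0.8425.
B = (4π×10⁻⁷ × 2.12) / (4π × 0.0211) × (0.0000 + 0.8425) = 8.46×10⁻⁶ T.

B ≈ 8.46 μT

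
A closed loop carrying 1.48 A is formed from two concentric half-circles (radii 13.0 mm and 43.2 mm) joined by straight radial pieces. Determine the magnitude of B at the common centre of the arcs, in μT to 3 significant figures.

B ≈ 25.0 μT

The radial connectors point toward the centre, so dl × r̂ = 0 and they contribute nothing.
Each semicircle gives μ₀I/(4R): inner arc 3.58×10⁻⁵ T, outer arc 1.08×10⁻⁵ T.
The two arcs carry current in opposite angular senses, so their fields oppose: B = |3.58×10⁻⁵ − 1.08×10⁻⁵| = 2.50×10⁻⁵ T.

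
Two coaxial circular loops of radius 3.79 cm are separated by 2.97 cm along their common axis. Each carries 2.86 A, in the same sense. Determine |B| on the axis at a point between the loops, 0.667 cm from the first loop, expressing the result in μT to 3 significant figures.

Each loop contributes B = μ₀IR²/[2(R²+z²)^(3/2)] on the axis, with z measured from that loop.
Loop 1 (z = 0.00667 m): B₁ = 4.53×10⁻⁵ T. Loop 2 (z = 0.02303 m): B₂ = 2.96×10⁻⁵ T.
The fields add: B = B₁ + B₂ = 7.49×10⁻⁵ T.

B ≈ 74.9 μT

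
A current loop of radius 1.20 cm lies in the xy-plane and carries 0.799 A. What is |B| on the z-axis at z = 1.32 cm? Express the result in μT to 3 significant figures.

B ≈ 12.7 μT

On the axis of a circular loop, B = μ₀IR² / [2(R²+z²)^(3/2)].
R² + z² = (0.012)² + (0.0132)² = 0.0003182 m², and (R²+z²)^(3/2) = 5.68×10⁻⁶ m³.
B = (4π×10⁻⁷ × 0.799 × 0.000144) / (2 × 5.68×10⁻⁶) = 1.27×10⁻⁵ T.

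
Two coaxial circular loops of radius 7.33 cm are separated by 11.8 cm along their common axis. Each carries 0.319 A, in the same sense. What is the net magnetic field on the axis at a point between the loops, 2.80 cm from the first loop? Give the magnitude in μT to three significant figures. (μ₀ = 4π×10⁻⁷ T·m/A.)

Each loop contributes B = μ₀IR²/[2(R²+z²)^(3/2)] on the axis, with z measured from that loop.
Loop 1 (z = 0.028 m): B₁ = 2.23×10⁻⁶ T. Loop 2 (z = 0.09 m): B₂ = 6.89×10⁻⁷ T.
The fields add: B = B₁ + B₂ = 2.92×10⁻⁶ T.

B ≈ 2.92 μT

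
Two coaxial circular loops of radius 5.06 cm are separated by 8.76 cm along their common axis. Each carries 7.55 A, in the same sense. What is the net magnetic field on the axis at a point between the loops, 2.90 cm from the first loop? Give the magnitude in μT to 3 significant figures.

B ≈ 87.4 μT

Each loop contributes B = μ₀IR²/[2(R²+z²)^(3/2)] on the axis, with z measured from that loop.
Loop 1 (z = 0.029 m): B₁ = 6.12×10⁻⁵ T. Loop 2 (z = 0.0586 m): B₂ = 2.62×10⁻⁵ T.
The fields add: B = B₁ + B₂ = 8.74×10⁻⁵ T.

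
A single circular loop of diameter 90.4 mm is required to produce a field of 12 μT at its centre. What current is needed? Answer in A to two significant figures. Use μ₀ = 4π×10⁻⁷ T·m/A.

I ≈ 0.86 A

At the centre of a circular loop B = μ₀I/(2R), so I = 2RB/μ₀.
With R = 0.0452 m, I = 2 × 0.0452 × 1.20×10⁻⁵ / (4π×10⁻⁷) = 0.863 A.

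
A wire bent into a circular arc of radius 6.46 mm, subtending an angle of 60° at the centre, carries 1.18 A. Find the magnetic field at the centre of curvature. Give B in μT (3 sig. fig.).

B ≈ 19.1 μT

The Biot–Savart field of a circular arc at its centre is B = μ₀Iφ/(4πR), with φ = 1.047 rad.
B = (4π×10⁻⁷ × 1.18 × 1.047) / (4π × 0.00646) = 1.91×10⁻⁵ T.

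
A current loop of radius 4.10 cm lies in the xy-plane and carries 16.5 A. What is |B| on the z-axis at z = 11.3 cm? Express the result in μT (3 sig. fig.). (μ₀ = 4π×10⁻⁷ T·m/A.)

B ≈ 10.0 μT

On the axis of a circular loop, B = μ₀IR² / [2(R²+z²)^(3/2)].
R² + z² = (0.041)² + (0.113)² = 0.01445 m², and (R²+z²)^(3/2) = 1.74×10⁻³ m³.
B = (4π×10⁻⁷ × 16.5 × 0.001681) / (2 × 1.74×10⁻³) = 1.00×10⁻⁵ T.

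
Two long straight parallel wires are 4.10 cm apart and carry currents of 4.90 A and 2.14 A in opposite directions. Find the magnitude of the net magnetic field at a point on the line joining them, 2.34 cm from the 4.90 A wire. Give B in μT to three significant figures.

Each long wire gives B = μ₀I/(2πd). Distances are d₁ = 0.0234 m and d₂ = 0.0176 m.
B₁ = 4.19×10⁻⁵ T, B₂ = 2.43×10⁻⁵ T.
Between antiparallel currents both contributions point the same way, so they add. B = B₁ + B₂ = 4.19×10⁻⁵ + 2.43×10⁻⁵ = 6.62×10⁻⁵ T.

B ≈ 66.2 μT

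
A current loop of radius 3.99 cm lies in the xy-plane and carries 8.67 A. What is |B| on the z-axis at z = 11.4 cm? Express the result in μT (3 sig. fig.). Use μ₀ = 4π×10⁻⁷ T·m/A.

On the axis of a circular loop, B = μ₀IR² / [2(R²+z²)^(3/2)].
R² + z² = (0.0399)² + (0.114)² = 0.01459 m², and (R²+z²)^(3/2) = 1.76×10⁻³ m³.
B = (4π×10⁻⁷ × 8.67 × 0.001592) / (2 × 1.76×10⁻³) = 4.92×10⁻⁶ T.

B ≈ 4.92 μT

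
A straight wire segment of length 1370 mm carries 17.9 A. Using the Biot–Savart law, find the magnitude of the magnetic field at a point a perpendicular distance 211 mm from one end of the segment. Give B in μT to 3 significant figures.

B ≈ 8.38 μT

For a finite straight segment, B = (μ₀I/4πd)(sinθ₁ + sinθ₂), where θ₁, θ₂ are the angles from the perpendicular to each end.
The perpendicular foot is at one end, so the two end-offsets along the wire are 0 and L = 1.37 m.
sinθ₁ = 0/√(0²+0.211²) = 0.0000; sinθ₂ = 1.37/√(1.37²+0.211²) = 0.9883.
B = (4π×10⁻⁷ × 17.9) / (4π × 0.211) × (0.0000 + 0.9883) = 8.38×10⁻⁶ T.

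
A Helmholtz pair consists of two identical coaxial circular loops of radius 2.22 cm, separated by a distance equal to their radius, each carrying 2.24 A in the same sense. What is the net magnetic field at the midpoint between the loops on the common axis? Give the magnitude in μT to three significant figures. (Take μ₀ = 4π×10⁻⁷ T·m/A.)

Each loop contributes B = μ₀IR²/[2(R²+z²)^(3/2)] on the axis, with z measured from that loop.
Loop 1 (z = 0.0111 m): B₁ = 4.54×10⁻⁵ T. Loop 2 (z = 0.0111 m): B₂ = 4.54×10⁻⁵ T.
The fields add: B = B₁ + B₂ = 9.07×10⁻⁵ T.

B ≈ 90.7 μT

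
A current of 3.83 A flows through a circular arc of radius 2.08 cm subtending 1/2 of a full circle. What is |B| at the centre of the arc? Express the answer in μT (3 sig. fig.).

B ≈ 57.8 μT

The Biot–Savart field of a circular arc at its centre is B = μ₀Iφ/(4πR), with φ = 3.142 rad.
B = (4π×10⁻⁷ × 3.83 × 3.142) / (4π × 0.0208) = 5.78×10⁻⁵ T.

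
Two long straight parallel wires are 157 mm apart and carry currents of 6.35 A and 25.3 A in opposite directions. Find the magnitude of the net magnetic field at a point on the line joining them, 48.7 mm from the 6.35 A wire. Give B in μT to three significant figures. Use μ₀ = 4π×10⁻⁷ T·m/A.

B ≈ 72.8 μT

Each long wire gives B = μ₀I/(2πd). Distances are d₁ = 0.0487 m and d₂ = 0.1083 m.
B₁ = 2.61×10⁻⁵ T, B₂ = 4.67×10⁻⁵ T.
Between antiparallel currents both contributions point the same way, so they add. B = B₁ + B₂ = 2.61×10⁻⁵ + 4.67×10⁻⁵ = 7.28×10⁻⁵ T.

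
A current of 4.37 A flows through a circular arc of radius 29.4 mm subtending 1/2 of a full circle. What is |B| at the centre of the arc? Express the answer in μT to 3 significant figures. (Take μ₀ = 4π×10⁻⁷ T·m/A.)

The Biot–Savart field of a circular arc at its centre is B = μ₀Iφ/(4πR), with φ = 3.142 rad.
B = (4π×10⁻⁷ × 4.37 × 3.142) / (4π × 0.0294) = 4.67×10⁻⁵ T.

B ≈ 46.7 μT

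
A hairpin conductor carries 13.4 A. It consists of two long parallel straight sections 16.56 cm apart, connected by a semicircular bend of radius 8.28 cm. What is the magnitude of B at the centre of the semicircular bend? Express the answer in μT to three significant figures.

The semicircular arc contributes B_arc = μ₀I·π/(4πR) = μ₀I/(4R) = 5.08×10⁻⁵ T.
Each semi-infinite lead is at perpendicular distance R = 0.0828 m from the centre, with the perpendicular foot at its near end, so it contributes μ₀I/(4πR); both point the same way, together 3.24×10⁻⁵ T.
Arc and leads all point the same direction: B = 5.08×10⁻⁵ + 3.24×10⁻⁵ = 8.32×10⁻⁵ T.

B ≈ 83.2 μT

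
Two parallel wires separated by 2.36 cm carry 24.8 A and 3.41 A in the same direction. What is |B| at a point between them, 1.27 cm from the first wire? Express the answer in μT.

B ≈ 328 μT

Each long wire gives B = μ₀I/(2πd). Distances are d₁ = 0.0127 m and d₂ = 0.0109 m.
B₁ = 3.91×10⁻⁴ T, B₂ = 6.26×10⁻⁵ T.
Between parallel currents the two contributions point in opposite directions, so they subtract. B = |B₁ − B₂| = |3.91×10⁻⁴ − 6.26×10⁻⁵| = 3.28×10⁻⁴ T.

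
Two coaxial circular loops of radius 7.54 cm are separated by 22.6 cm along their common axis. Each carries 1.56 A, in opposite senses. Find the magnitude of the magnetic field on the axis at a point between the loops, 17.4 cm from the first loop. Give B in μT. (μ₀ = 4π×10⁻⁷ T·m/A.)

Each loop contributes B = μ₀IR²/[2(R²+z²)^(3/2)] on the axis, with z measured from that loop.
Loop 1 (z = 0.174 m): B₁ = 8.17×10⁻⁷ T. Loop 2 (z = 0.052 m): B₂ = 7.25×10⁻⁶ T.
The fields oppose: B = |B₁ − B₂| = 6.44×10⁻⁶ T.

B ≈ 6.44 μT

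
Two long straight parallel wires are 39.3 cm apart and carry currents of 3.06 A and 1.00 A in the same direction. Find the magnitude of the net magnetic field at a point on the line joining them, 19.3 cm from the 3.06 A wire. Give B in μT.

B ≈ 2.17 μT

Each long wire gives B = μ₀I/(2πd). Distances are d₁ = 0.193 m and d₂ = 0.2 m.
B₁ = 3.17×10⁻⁶ T, B₂ = 1.00×10⁻⁶ T.
Between parallel currents the two contributions point in opposite directions, so they subtract. B = |B₁ − B₂| = |3.17×10⁻⁶ − 1.00×10⁻⁶| = 2.17×10⁻⁶ T.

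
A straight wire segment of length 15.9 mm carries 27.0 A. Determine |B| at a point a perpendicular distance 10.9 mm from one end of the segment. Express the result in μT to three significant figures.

B ≈ 204 μT

For a finite straight segment, B = (μ₀I/4πd)(sinθ₁ + sinθ₂), where θ₁, θ₂ are the angles from the perpendicular to each end.
The perpendicular foot is at one end, so the two end-offsets along the wire are 0 and L = 0.0159 m.
sinθ₁ = 0/√(0²+0.0109²) = 0.0000; sinθ₂ = 0.0159/√(0.0159²+0.0109²) = 0.8248.
B = (4π×10⁻⁷ × 27.0) / (4π × 0.0109) × (0.0000 + 0.8248) = 2.04×10⁻⁴ T.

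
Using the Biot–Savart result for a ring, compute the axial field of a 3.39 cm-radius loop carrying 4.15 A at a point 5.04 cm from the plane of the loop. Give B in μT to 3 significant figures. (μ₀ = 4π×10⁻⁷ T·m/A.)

On the axis of a circular loop, B = μ₀IR² / [2(R²+z²)^(3/2)].
R² + z² = (0.0339)² + (0.0504)² = 0.003689 m², and (R²+z²)^(3/2) = 2.24×10⁻⁴ m³.
B = (4π×10⁻⁷ × 4.15 × 0.001149) / (2 × 2.24×10⁻⁴) = 1.34×10⁻⁵ T.

B ≈ 13.4 μT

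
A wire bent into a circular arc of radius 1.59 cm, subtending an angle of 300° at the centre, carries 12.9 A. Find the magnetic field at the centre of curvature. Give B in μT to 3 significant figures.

B ≈ 425 μT

The Biot–Savart field of a circular arc at its centre is B = μ₀Iφ/(4πR), with φ = 5.236 rad.
B = (4π×10⁻⁷ × 12.9 × 5.236) / (4π × 0.0159) = 4.25×10⁻⁴ T.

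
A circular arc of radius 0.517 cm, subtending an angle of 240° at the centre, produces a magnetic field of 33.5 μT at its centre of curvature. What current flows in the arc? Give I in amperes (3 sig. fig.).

For a circular arc, B = μ₀Iφ/(4πR) with φ in radians; here φ = 4.189 rad.
So I = 4πRB/(μ₀φ) = 4π × 0.00517 × 3.35×10⁻⁵ / (4π×10⁻⁷ × 4.189) = 0.413 A.

I ≈ 0.413 A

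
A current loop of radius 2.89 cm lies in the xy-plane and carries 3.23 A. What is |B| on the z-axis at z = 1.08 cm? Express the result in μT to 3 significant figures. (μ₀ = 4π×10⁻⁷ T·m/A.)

B ≈ 57.7 μT

On the axis of a circular loop, B = μ₀IR² / [2(R²+z²)^(3/2)].
R² + z² = (0.0289)² + (0.0108)² = 0.0009519 m², and (R²+z²)^(3/2) = 2.94×10⁻⁵ m³.
B = (4π×10⁻⁷ × 3.23 × 0.0008352) / (2 × 2.94×10⁻⁵) = 5.77×10⁻⁵ T.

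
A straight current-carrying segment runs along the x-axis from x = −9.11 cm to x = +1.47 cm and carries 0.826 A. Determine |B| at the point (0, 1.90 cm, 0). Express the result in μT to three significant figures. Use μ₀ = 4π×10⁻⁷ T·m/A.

B ≈ 6.92 μT

For a finite straight segment, B = (μ₀I/4πd)(sinθ₁ + sinθ₂), where θ₁, θ₂ are the angles from the perpendicular to each end.
The perpendicular distance is d = 0.019 m; the end-offsets along the wire are a = 0.0911 m and b = 0.0147 m.
sinθ₁ = 0.0911/√(0.0911²+0.019²) = 0.9789; sinθ₂ = 0.0147/√(0.0147²+0.019²) = 0.6119.
B = (4π×10⁻⁷ × 0.826) / (4π × 0.019) × (0.9789 + 0.6119) = 6.92×10⁻⁶ T.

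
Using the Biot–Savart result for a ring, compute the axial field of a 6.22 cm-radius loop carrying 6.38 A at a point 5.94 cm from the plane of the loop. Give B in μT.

B ≈ 24.4 μT

On the axis of a circular loop, B = μ₀IR² / [2(R²+z²)^(3/2)].
R² + z² = (0.0622)² + (0.0594)² = 0.007397 m², and (R²+z²)^(3/2) = 6.36×10⁻⁴ m³.
B = (4π×10⁻⁷ × 6.38 × 0.003869) / (2 × 6.36×10⁻⁴) = 2.44×10⁻⁵ T.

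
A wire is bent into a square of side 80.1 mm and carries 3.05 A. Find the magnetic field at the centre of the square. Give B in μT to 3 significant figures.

B ≈ 43.1 μT

Each side is a finite straight segment at perpendicular distance d = a/(2 tan(π/4)) = 0.04005 m from the centre, with end-angles ±π/4.
One side contributes B₁ = (μ₀I/4πd)·2 sin(π/4) = 1.08×10⁻⁵ T.
All 4 sides add in the same direction: B = 4 × 1.08×10⁻⁵ = 4.31×10⁻⁵ T.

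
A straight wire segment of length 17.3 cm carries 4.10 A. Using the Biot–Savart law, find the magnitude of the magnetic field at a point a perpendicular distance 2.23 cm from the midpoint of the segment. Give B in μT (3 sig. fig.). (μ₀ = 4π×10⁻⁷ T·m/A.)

For a finite straight segment, B = (μ₀I/4πd)(sinθ₁ + sinθ₂), where θ₁, θ₂ are the angles from the perpendicular to each end.
The perpendicular from the point meets the wire at its midpoint, so each end is L/2 = 0.0865 m away along the wire.
sinθ₁ = 0.0865/√(0.0865²+0.0223²) = 0.9683; sinθ₂ = 0.0865/√(0.0865²+0.0223²) = 0.9683.
B = (4π×10⁻⁷ × 4.10) / (4π × 0.0223) × (0.9683 + 0.9683) = 3.56×10⁻⁵ T.

B ≈ 35.6 μT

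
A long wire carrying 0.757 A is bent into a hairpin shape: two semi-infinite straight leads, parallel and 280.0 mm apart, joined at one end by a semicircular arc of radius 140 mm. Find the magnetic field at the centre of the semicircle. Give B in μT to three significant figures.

B ≈ 2.78 μT

The semicircular arc contributes B_arc = μ₀I·π/(4πR) = μ₀I/(4R) = 1.70×10⁻⁶ T.
Each semi-infinite lead is at perpendicular distance R = 0.14 m from the centre, with the perpendicular foot at its near end, so it contributes μ₀I/(4πR); both point the same way, together 1.08×10⁻⁶ T.
Arc and leads all point the same direction: B = 1.70×10⁻⁶ + 1.08×10⁻⁶ = 2.78×10⁻⁶ T.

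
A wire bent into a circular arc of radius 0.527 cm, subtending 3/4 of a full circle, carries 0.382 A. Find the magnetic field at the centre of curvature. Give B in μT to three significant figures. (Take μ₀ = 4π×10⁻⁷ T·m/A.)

The Biot–Savart field of a circular arc at its centre is B = μ₀Iφ/(4πR), with φ = 4.712 rad.
B = (4π×10⁻⁷ × 0.382 × 4.712) / (4π × 0.00527) = 3.42×10⁻⁵ T.

B ≈ 34.2 μT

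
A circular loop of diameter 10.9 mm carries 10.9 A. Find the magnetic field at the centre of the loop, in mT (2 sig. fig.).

B ≈ 1.3 mT

At the centre of a circular loop the Biot–Savart law gives B = μ₀I/(2R) (so R = 0.00545 m).
B = (4π×10⁻⁷ × 10.9) / (2 × 0.00545) = 1.26×10⁻³ T.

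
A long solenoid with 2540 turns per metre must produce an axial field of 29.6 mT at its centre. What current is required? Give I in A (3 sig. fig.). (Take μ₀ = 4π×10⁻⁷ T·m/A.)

Inside a long solenoid B = μ₀nI with n = 2540 m⁻¹, so I = B/(μ₀n).
I = 2.96×10⁻² / (4π×10⁻⁷ × 2540) = 9.27 A.

I ≈ 9.27 A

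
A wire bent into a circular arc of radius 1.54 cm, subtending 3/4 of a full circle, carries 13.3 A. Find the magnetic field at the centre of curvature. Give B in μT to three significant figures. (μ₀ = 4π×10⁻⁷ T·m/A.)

The Biot–Savart field of a circular arc at its centre is B = μ₀Iφ/(4πR), with φ = 4.712 rad.
B = (4π×10⁻⁷ × 13.3 × 4.712) / (4π × 0.0154) = 4.07×10⁻⁴ T.

B ≈ 407 μT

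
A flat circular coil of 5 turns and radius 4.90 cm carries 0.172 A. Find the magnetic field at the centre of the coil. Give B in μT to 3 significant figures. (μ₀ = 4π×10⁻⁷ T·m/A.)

B ≈ 11.0 μT

For an N-turn flat coil, B = Nμ₀I/(2R) with R = 0.049 m.
B = 5 × 2.21×10⁻⁶ T = 1.10×10⁻⁵ T.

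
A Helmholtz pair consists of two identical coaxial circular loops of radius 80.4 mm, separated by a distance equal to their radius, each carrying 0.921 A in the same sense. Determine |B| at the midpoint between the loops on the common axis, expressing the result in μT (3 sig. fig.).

Each loop contributes B = μ₀IR²/[2(R²+z²)^(3/2)] on the axis, with z measured from that loop.
Loop 1 (z = 0.0402 m): B₁ = 5.15×10⁻⁶ T. Loop 2 (z = 0.0402 m): B₂ = 5.15×10⁻⁶ T.
The fields add: B = B₁ + B₂ = 1.03×10⁻⁵ T.

B ≈ 10.3 μT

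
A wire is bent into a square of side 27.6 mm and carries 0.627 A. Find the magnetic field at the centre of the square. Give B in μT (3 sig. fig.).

Each side is a finite straight segment at perpendicular distance d = a/(2 tan(π/4)) = 0.0138 m from the centre, with end-angles ±π/4.
One side contributes B₁ = (μ₀I/4πd)·2 sin(π/4) = 6.43×10⁻⁶ T.
All 4 sides add in the same direction: B = 4 × 6.43×10⁻⁶ = 2.57×10⁻⁵ T.

B ≈ 25.7 μT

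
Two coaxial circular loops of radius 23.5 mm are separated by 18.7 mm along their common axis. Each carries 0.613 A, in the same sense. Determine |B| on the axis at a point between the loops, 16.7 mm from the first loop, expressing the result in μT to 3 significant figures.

Each loop contributes B = μ₀IR²/[2(R²+z²)^(3/2)] on the axis, with z measured from that loop.
Loop 1 (z = 0.0167 m): B₁ = 8.88×10⁻⁶ T. Loop 2 (z = 0.002 m): B₂ = 1.62×10⁻⁵ T.
The fields add: B = B₁ + B₂ = 2.51×10⁻⁵ T.

B ≈ 25.1 μT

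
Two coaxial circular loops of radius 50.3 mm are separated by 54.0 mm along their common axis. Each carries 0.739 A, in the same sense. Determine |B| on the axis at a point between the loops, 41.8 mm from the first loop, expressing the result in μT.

B ≈ 12.7 μT

Each loop contributes B = μ₀IR²/[2(R²+z²)^(3/2)] on the axis, with z measured from that loop.
Loop 1 (z = 0.0418 m): B₁ = 4.20×10⁻⁶ T. Loop 2 (z = 0.0122 m): B₂ = 8.47×10⁻⁶ T.
The fields add: B = B₁ + B₂ = 1.27×10⁻⁵ T.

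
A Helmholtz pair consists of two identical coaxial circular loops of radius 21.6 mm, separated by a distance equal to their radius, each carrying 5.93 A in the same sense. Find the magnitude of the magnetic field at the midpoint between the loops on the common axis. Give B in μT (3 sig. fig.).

Each loop contributes B = μ₀IR²/[2(R²+z²)^(3/2)] on the axis, with z measured from that loop.
Loop 1 (z = 0.0108 m): B₁ = 1.23×10⁻⁴ T. Loop 2 (z = 0.0108 m): B₂ = 1.23×10⁻⁴ T.
The fields add: B = B₁ + B₂ = 2.47×10⁻⁴ T.

B ≈ 247 μT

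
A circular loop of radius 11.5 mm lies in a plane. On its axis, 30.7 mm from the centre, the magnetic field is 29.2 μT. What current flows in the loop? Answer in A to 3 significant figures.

I ≈ 12.4 A

On the axis of a loop, B = μ₀IR²/[2(R²+z²)^(3/2)], so I = 2B(R²+z²)^(3/2)/(μ₀R²).
R² + z² = 0.0001322 + 0.0009425 = 0.001075 m²; raised to 3/2 gives 3.52×10⁻⁵ m³.
I = 2 × 2.92×10⁻⁵ × 3.52×10⁻⁵ / (1.26×10⁻⁶ × 0.0001322) = 12.4 A.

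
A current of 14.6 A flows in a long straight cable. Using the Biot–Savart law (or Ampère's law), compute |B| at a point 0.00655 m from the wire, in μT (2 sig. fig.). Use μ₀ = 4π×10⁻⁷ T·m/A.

For an infinitely long straight wire, B = μ₀I/(2πd).
B = (4π×10⁻⁷ × 14.6) / (2π × 0.00655) = 4.46×10⁻⁴ T.

B ≈ 450 μT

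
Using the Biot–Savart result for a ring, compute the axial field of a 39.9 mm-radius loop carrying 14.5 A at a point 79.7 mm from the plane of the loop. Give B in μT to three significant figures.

On the axis of a circular loop, B = μ₀IR² / [2(R²+z²)^(3/2)].
R² + z² = (0.0399)² + (0.0797)² = 0.007944 m², and (R²+z²)^(3/2) = 7.08×10⁻⁴ m³.
B = (4π×10⁻⁷ × 14.5 × 0.001592) / (2 × 7.08×10⁻⁴) = 2.05×10⁻⁵ T.

B ≈ 20.5 μT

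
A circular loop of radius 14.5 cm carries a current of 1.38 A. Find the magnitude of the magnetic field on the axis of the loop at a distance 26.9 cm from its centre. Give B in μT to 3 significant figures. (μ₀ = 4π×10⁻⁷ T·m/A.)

B ≈ 0.639 μT

On the axis of a circular loop, B = μ₀IR² / [2(R²+z²)^(3/2)].
R² + z² = (0.145)² + (0.269)² = 0.09339 m², and (R²+z²)^(3/2) = 2.85×10⁻² m³.
B = (4π×10⁻⁷ × 1.38 × 0.02102) / (2 × 2.85×10⁻²) = 6.39×10⁻⁷ T.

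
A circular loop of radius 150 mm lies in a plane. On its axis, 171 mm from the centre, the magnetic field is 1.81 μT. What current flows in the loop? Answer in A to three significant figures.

On the axis of a loop, B = μ₀IR²/[2(R²+z²)^(3/2)], so I = 2B(R²+z²)^(3/2)/(μ₀R²).
R² + z² = 0.0225 + 0.02924 = 0.05174 m²; raised to 3/2 gives 1.18×10⁻² m³.
I = 2 × 1.81×10⁻⁶ × 1.18×10⁻² / (1.26×10⁻⁶ × 0.0225) = 1.51 A.

I ≈ 1.51 A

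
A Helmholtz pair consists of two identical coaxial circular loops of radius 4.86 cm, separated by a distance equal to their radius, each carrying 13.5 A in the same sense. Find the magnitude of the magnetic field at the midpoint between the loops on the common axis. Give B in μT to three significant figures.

Each loop contributes B = μ₀IR²/[2(R²+z²)^(3/2)] on the axis, with z measured from that loop.
Loop 1 (z = 0.0243 m): B₁ = 1.25×10⁻⁴ T. Loop 2 (z = 0.0243 m): B₂ = 1.25×10⁻⁴ T.
The fields add: B = B₁ + B₂ = 2.50×10⁻⁴ T.

B ≈ 250 μT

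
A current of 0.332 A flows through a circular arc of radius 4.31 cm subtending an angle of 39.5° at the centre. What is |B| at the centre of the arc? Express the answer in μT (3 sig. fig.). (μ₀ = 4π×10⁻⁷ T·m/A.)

B ≈ 0.531 μT

The Biot–Savart field of a circular arc at its centre is B = μ₀Iφ/(4πR), with φ = 0.6894 rad.
B = (4π×10⁻⁷ × 0.332 × 0.6894) / (4π × 0.0431) = 5.31×10⁻⁷ T.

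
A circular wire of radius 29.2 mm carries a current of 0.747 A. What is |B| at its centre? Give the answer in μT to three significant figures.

B ≈ 16.1 μT

At the centre of a circular loop the Biot–Savart law gives B = μ₀I/(2R).
B = (4π×10⁻⁷ × 0.747) / (2 × 0.0292) = 1.61×10⁻⁵ T.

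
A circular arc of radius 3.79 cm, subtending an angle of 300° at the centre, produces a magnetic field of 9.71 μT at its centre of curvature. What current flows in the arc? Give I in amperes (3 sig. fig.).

I ≈ 0.703 A

For a circular arc, B = μ₀Iφ/(4πR) with φ in radians; here φ = 5.236 rad.
So I = 4πRB/(μ₀φ) = 4π × 0.0379 × 9.71×10⁻⁶ / (4π×10⁻⁷ × 5.236) = 0.703 A.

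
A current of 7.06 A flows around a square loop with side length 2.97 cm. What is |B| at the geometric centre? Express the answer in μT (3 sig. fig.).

Each side is a finite straight segment at perpendicular distance d = a/(2 tan(π/4)) = 0.01485 m from the centre, with end-angles ±π/4.
One side contributes B₁ = (μ₀I/4πd)·2 sin(π/4) = 6.72×10⁻⁵ T.
All 4 sides add in the same direction: B = 4 × 6.72×10⁻⁵ = 2.69×10⁻⁴ T.

B ≈ 269 μT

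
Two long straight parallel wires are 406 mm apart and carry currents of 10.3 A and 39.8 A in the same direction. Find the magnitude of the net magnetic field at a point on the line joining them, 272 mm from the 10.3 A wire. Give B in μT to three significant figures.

Each long wire gives B = μ₀I/(2πd). Distances are d₁ = 0.272 m and d₂ = 0.134 m.
B₁ = 7.57×10⁻⁶ T, B₂ = 5.94×10⁻⁵ T.
Between parallel currents the two contributions point in opposite directions, so they subtract. B = |B₁ − B₂| = |7.57×10⁻⁶ − 5.94×10⁻⁵| = 5.18×10⁻⁵ T.

B ≈ 51.8 μT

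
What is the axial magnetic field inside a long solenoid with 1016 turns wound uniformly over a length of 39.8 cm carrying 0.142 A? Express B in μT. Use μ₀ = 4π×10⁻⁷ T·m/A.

B ≈ 456 μT

Inside a long solenoid, B = μ₀nI with n = 2553 turns/m.
B = 4π×10⁻⁷ × 2553 × 0.142 = 4.56×10⁻⁴ T.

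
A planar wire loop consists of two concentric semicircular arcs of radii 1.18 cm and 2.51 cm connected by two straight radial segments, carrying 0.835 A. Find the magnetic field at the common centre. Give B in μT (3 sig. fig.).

B ≈ 11.8 μT

The radial connectors point toward the centre, so dl × r̂ = 0 and they contribute nothing.
Each semicircle gives μ₀I/(4R): inner arc 2.22×10⁻⁵ T, outer arc 1.05×10⁻⁵ T.
The two arcs carry current in opposite angular senses, so their fields oppose: B = |2.22×10⁻⁵ − 1.05×10⁻⁵| = 1.18×10⁻⁵ T.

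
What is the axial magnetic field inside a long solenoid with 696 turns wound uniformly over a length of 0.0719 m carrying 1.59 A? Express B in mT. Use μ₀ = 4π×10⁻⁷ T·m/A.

B ≈ 19.3 mT

Inside a long solenoid, B = μ₀nI with n = 9680 turns/m.
B = 4π×10⁻⁷ × 9680 × 1.59 = 1.93×10⁻² T.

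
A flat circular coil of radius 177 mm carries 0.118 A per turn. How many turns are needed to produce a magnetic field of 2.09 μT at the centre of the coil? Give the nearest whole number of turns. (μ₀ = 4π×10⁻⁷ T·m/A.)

N = 5

For an N-turn coil, B = Nμ₀I/(2R). A single turn gives B₁ = 4.19×10⁻⁷ T with R = 0.177 m.
N = B/B₁ = 2.09×10⁻⁶ / 4.19×10⁻⁷ = 4.99.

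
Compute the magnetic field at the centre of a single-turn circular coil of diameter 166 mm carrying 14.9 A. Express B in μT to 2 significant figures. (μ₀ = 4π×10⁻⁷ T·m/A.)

B ≈ 110 μT

At the centre of a circular loop the Biot–Savart law gives B = μ₀I/(2R) (so R = 0.083 m).
B = (4π×10⁻⁷ × 14.9) / (2 × 0.083) = 1.13×10⁻⁴ T.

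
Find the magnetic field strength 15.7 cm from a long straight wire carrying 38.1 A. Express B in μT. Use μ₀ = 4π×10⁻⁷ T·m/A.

B ≈ 48.5 μT

For an infinitely long straight wire, B = μ₀I/(2πd).
B = (4π×10⁻⁷ × 38.1) / (2π × 0.157) = 4.85×10⁻⁵ T.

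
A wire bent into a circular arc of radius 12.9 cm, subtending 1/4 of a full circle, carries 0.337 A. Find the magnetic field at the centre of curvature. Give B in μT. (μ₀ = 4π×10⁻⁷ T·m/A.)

B ≈ 0.410 μT

The Biot–Savart field of a circular arc at its centre is B = μ₀Iφ/(4πR), with φ = 1.571 rad.
B = (4π×10⁻⁷ × 0.337 × 1.571) / (4π × 0.129) = 4.10×10⁻⁷ T.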